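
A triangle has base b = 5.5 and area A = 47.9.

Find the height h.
A = ½·b·h  ⇒  h = 2A/b = 2·47.9/5.5 = 95.8/5.5 ≈ 17.4182

h = 17.42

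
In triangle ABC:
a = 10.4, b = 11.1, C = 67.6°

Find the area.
Two sides and the included angle (SAS): A = ½·a·b·sin(C) = ½·10.4·11.1·sin(67.6°)
sin(67.6°) ≈ 0.924546
A ≈ ½·115.44·0.924546 = 57.72·0.924546 ≈ 53.3648

Area = 53.36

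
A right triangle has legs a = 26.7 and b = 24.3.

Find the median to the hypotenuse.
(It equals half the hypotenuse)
Hypotenuse c = √(a² + b²) = √(712.89 + 590.49) = √1303.38 ≈ 36.1024
Median to hypotenuse = c/2 ≈ 36.1024/2 ≈ 18.0512

Median = 18.05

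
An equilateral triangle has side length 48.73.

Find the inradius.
r = Area/s with s the semi-perimeter.
Area = (√3/4)·48.73² = (√3/4)·2374.6129 ≈ 0.433013·2374.6129 ≈ 1028.24
s = 3·48.73/2 = 73.095
r ≈ 1028.24/73.095 ≈ 14.0671
(Equivalently r = side/(2√3) = 48.73/3.4641 ≈ 14.0671.)

r = 14.07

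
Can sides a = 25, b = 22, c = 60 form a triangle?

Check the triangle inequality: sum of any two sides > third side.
a + b vs c: 25 + 22 = 47 ≤ 60  ✗
a + c vs b: 25 + 60 = 85 > 22  ✓
b + c vs a: 22 + 60 = 82 > 25  ✓

No: 25 + 22 = 47 is not > 60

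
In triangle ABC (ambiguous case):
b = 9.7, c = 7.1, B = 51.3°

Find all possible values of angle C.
b/sin(B) = c/sin(C)  ⇒  sin(C) = c·sin(B)/b = 7.1·sin(51.3°)/9.7
sin(51.3°) ≈ 0.78043
sin(C) ≈ 7.1·0.78043/9.7 ≈ 5.54106/9.7 ≈ 0.571243
Candidate 1: C₁ = arcsin(0.571243) ≈ 34.8369°  →  A = 180° − 51.3° − 34.8369° ≈ 93.8631° > 0, valid
Candidate 2: C₂ = 180° − C₁ ≈ 145.163°  →  A = 180° − 51.3° − 145.163° ≈ -16.4631° ≤ 0, not a valid triangle

C = 34.84° (one solution)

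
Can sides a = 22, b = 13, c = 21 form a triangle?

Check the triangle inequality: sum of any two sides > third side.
a + b vs c: 22 + 13 = 35 > 21  ✓
a + c vs b: 22 + 21 = 43 > 13  ✓
b + c vs a: 13 + 21 = 34 > 22  ✓

Yes, triangle inequality satisfied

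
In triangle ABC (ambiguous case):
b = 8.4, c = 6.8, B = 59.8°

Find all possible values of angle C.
b/sin(B) = c/sin(C)  ⇒  sin(C) = c·sin(B)/b = 6.8·sin(59.8°)/8.4
sin(59.8°) ≈ 0.864275
sin(C) ≈ 6.8·0.864275/8.4 ≈ 5.87707/8.4 ≈ 0.699651
Candidate 1: C₁ = arcsin(0.699651) ≈ 44.399°  →  A = 180° − 59.8° − 44.399° ≈ 75.801° > 0, valid
Candidate 2: C₂ = 180° − C₁ ≈ 135.601°  →  A = 180° − 59.8° − 135.601° ≈ -15.401° ≤ 0, not a valid triangle

C = 44.4° (one solution)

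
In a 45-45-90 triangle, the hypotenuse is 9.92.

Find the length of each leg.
In a 45-45-90 triangle hypotenuse = leg·√2, so leg = hypotenuse/√2.
Leg = 9.92/√2 ≈ 9.92/1.41421 ≈ 7.0145

Each leg = 7.014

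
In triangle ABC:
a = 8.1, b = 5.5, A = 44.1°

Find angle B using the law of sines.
a/sin(A) = b/sin(B)  ⇒  sin(B) = b·sin(A)/a = 5.5·sin(44.1°)/8.1
sin(44.1°) ≈ 0.695913
sin(B) ≈ 5.5·0.695913/8.1 ≈ 3.82752/8.1 ≈ 0.472533
B = arcsin(0.472533) ≈ 28.1989°
(Since b ≤ a we need B ≤ A, so the obtuse alternative 180° − 28.1989° ≈ 151.801° is rejected.)

B = 28.2°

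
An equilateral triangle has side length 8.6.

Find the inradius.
r = Area/s with s the semi-perimeter.
Area = (√3/4)·8.6² = (√3/4)·73.96 ≈ 0.433013·73.96 ≈ 32.0256
s = 3·8.6/2 = 12.9
r ≈ 32.0256/12.9 ≈ 2.48261
(Equivalently r = side/(2√3) = 8.6/3.4641 ≈ 2.48261.)

r = 2.483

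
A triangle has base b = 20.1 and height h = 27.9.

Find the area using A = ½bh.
A = ½·b·h = ½·20.1·27.9 = ½·560.79 = 280.395

Area = 280.395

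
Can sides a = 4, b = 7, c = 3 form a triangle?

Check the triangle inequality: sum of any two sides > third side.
a + b vs c: 4 + 7 = 11 > 3  ✓
a + c vs b: 4 + 3 = 7 ≤ 7  ✗
b + c vs a: 7 + 3 = 10 > 4  ✓

No: 4 + 3 = 7 is not > 7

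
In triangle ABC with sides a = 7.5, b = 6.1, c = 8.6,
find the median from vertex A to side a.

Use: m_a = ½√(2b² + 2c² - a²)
m_a = ½√(2·6.1² + 2·8.6² − 7.5²) = ½√(2·37.21 + 2·73.96 − 56.25) = ½√(74.42 + 147.92 − 56.25) = ½√166.09
√166.09 ≈ 12.8876, so m_a ≈ 6.4438

m_a = 6.444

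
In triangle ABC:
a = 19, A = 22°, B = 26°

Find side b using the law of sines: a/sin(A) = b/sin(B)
a/sin(A) = b/sin(B)  ⇒  b = a·sin(B)/sin(A) = 19·sin(26°)/sin(22°)
sin(26°) ≈ 0.438371, sin(22°) ≈ 0.374607
b ≈ 19·0.438371/0.374607 ≈ 8.32905/0.374607 ≈ 22.2341

b = 22.23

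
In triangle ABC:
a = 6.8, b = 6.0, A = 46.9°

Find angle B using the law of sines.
a/sin(A) = b/sin(B)  ⇒  sin(B) = b·sin(A)/a = 6.0·sin(46.9°)/6.8
sin(46.9°) ≈ 0.730162
sin(B) ≈ 6.0·0.730162/6.8 ≈ 4.38097/6.8 ≈ 0.644261
B = arcsin(0.644261) ≈ 40.1103°
(Since b ≤ a we need B ≤ A, so the obtuse alternative 180° − 40.1103° ≈ 139.89° is rejected.)

B = 40.11°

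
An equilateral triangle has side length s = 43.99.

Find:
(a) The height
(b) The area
(a) The height splits the triangle into two 30-60-90 halves: h = s·√3/2 = 43.99·1.73205/2 ≈ 76.1929/2 ≈ 38.0965
(b) Area = (√3/4)·s² = (√3/4)·43.99² = (√3/4)·1935.1201 ≈ 0.433013·1935.1201 ≈ 837.932

Height = 38.1, Area = 837.9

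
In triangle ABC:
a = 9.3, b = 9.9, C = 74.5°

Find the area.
Two sides and the included angle (SAS): A = ½·a·b·sin(C) = ½·9.3·9.9·sin(74.5°)
sin(74.5°) ≈ 0.96363
A ≈ ½·92.07·0.96363 = 46.035·0.96363 ≈ 44.3607

Area = 44.36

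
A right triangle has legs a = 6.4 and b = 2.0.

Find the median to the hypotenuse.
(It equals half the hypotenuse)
Hypotenuse c = √(a² + b²) = √(40.96 + 4) = √44.96 ≈ 6.70522
Median to hypotenuse = c/2 ≈ 6.70522/2 ≈ 3.35261

Median = 3.353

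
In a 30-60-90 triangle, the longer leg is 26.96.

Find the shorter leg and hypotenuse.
In a 30-60-90 triangle the sides are in ratio 1 : √3 : 2, so short leg = long leg/√3 and hypotenuse = 2·(short leg).
Short leg = 26.96/√3 ≈ 26.96/1.73205 ≈ 15.5654
Hypotenuse = 2·15.5654 ≈ 31.1307

Short leg = 15.57, Hypotenuse = 31.13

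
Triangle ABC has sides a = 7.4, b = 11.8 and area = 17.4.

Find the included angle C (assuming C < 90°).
Area = ½·a·b·sin(C)  ⇒  sin(C) = 2·Area/(a·b) = 2·17.4/(7.4·11.8) = 34.8/87.32 ≈ 0.398534
C = arcsin(0.398534) ≈ 23.4866° (taking the acute solution since C < 90°)

C = 23.49°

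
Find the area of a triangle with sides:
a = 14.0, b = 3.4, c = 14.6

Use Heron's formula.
s = (14.0 + 3.4 + 14.6)/2 = 32/2 = 16
s − a = 2, s − b = 12.6, s − c = 1.4
s(s−a)(s−b)(s−c) = 16·2·12.6·1.4 ≈ 564.48
Area = √564.48 ≈ 23.7588

Area = 23.76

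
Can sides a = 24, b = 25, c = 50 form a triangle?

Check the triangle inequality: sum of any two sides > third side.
a + b vs c: 24 + 25 = 49 ≤ 50  ✗
a + c vs b: 24 + 50 = 74 > 25  ✓
b + c vs a: 25 + 50 = 75 > 24  ✓

No: 24 + 25 = 49 is not > 50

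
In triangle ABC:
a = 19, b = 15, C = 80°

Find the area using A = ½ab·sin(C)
A = ½·a·b·sin(C) = ½·19·15·sin(80°)
sin(80°) ≈ 0.984808
A ≈ ½·285·0.984808 = 142.5·0.984808 ≈ 140.335

Area = 140.3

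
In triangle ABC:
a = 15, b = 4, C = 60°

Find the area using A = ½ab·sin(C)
A = ½·a·b·sin(C) = ½·15·4·sin(60°)
sin(60°) ≈ 0.866025
A ≈ ½·60·0.866025 = 30·0.866025 ≈ 25.9808

Area = 25.98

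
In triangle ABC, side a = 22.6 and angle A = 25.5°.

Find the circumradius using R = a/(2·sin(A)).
R = a/(2·sin(A)) = 22.6/(2·sin(25.5°))
sin(25.5°) ≈ 0.430511
R ≈ 22.6/(2·0.430511) = 22.6/0.861022 ≈ 26.2479

R = 26.25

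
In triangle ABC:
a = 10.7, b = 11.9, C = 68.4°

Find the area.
Two sides and the included angle (SAS): A = ½·a·b·sin(C) = ½·10.7·11.9·sin(68.4°)
sin(68.4°) ≈ 0.929776
A ≈ ½·127.33·0.929776 = 63.665·0.929776 ≈ 59.1942

Area = 59.19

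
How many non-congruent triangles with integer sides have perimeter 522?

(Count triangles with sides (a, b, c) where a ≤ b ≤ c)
Let a ≤ b ≤ c with a + b + c = 522. The only binding inequality is a + b > c, i.e. 522 − c > c, so c < 522/2; and c ≥ 522/3 since c is the largest side.
So 174 ≤ c ≤ 260. For each c, b runs from ⌈(522 − c)/2⌉ up to c (then a = 522 − b − c satisfies 1 ≤ a ≤ b automatically), giving c − ⌈(522 − c)/2⌉ + 1 choices.
Summing over c: 1 + 2 + 4 + 5 + … + 128 + 130  (87 terms, c = 174, …, 260) = 5677
Check (closed form: nearest integer to p²/48 for even p, (p+3)²/48 for odd p): 522²/48 = 272484/48 ≈ 5676.75 → 5677

5677 triangles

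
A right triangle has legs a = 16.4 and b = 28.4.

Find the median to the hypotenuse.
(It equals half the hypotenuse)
Hypotenuse c = √(a² + b²) = √(268.96 + 806.56) = √1075.52 ≈ 32.7951
Median to hypotenuse = c/2 ≈ 32.7951/2 ≈ 16.3976

Median = 16.4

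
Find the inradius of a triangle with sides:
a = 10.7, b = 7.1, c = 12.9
r = Area/s where s is the semi-perimeter.
s = (10.7 + 7.1 + 12.9)/2 = 30.7/2 = 15.35
Area = √(s(s−a)(s−b)(s−c)) = √(15.35·4.65·8.25·2.45) ≈ √1442.72 ≈ 37.9831
r ≈ 37.9831/15.35 ≈ 2.47447

r = 2.474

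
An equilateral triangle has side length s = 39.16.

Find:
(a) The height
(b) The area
(a) The height splits the triangle into two 30-60-90 halves: h = s·√3/2 = 39.16·1.73205/2 ≈ 67.8271/2 ≈ 33.9136
(b) Area = (√3/4)·s² = (√3/4)·39.16² = (√3/4)·1533.5056 ≈ 0.433013·1533.5056 ≈ 664.027

Height = 33.91, Area = 664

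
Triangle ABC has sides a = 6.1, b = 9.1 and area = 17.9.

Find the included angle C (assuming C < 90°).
Area = ½·a·b·sin(C)  ⇒  sin(C) = 2·Area/(a·b) = 2·17.9/(6.1·9.1) = 35.8/55.51 ≈ 0.644929
C = arcsin(0.644929) ≈ 40.1603° (taking the acute solution since C < 90°)

C = 40.16°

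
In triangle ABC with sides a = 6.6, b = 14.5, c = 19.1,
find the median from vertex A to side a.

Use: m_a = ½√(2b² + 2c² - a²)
m_a = ½√(2·14.5² + 2·19.1² − 6.6²) = ½√(2·210.25 + 2·364.81 − 43.56) = ½√(420.5 + 729.62 − 43.56) = ½√1106.56
√1106.56 ≈ 33.265, so m_a ≈ 16.6325

m_a = 16.63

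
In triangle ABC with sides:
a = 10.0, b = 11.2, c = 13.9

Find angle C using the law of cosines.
c² = a² + b² − 2ab·cos(C)  ⇒  cos(C) = (a² + b² − c²)/(2ab)
cos(C) = (10.0² + 11.2² − 13.9²)/(2·10.0·11.2) = (100 + 125.44 − 193.21)/224 = 32.23/224 ≈ 0.143884
C = arccos(0.143884) ≈ 81.7273°

C = 81.73°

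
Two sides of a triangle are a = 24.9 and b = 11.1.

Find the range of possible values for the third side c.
Triangle inequality: |a − b| < c < a + b
|a − b| = |24.9 − 11.1| = 13.8
a + b = 24.9 + 11.1 = 36

13.8 < c < 36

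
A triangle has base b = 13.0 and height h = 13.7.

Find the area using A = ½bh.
A = ½·b·h = ½·13.0·13.7 = ½·178.1 = 89.05

Area = 89.05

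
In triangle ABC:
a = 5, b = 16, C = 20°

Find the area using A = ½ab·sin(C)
A = ½·a·b·sin(C) = ½·5·16·sin(20°)
sin(20°) ≈ 0.34202
A ≈ ½·80·0.34202 = 40·0.34202 ≈ 13.6808

Area = 13.68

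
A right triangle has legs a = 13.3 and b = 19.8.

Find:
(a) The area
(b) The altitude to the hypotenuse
(a) The legs are perpendicular, so Area = ½·a·b = ½·13.3·19.8 = ½·263.34 = 131.67
(b) Hypotenuse c = √(a² + b²) = √(176.89 + 392.04) = √568.93 ≈ 23.8523
    Area = ½·c·h_c  ⇒  h_c = 2·Area/c = 263.34/23.8523 ≈ 11.0405

Area = 131.67, h_c = 11.04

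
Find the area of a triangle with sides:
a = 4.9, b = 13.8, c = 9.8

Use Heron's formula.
s = (4.9 + 13.8 + 9.8)/2 = 28.5/2 = 14.25
s − a = 9.35, s − b = 0.45, s − c = 4.45
s(s−a)(s−b)(s−c) = 14.25·9.35·0.45·4.45 ≈ 266.808
Area = √266.808 ≈ 16.3343

Area = 16.33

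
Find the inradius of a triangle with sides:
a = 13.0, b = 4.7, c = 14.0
r = Area/s where s is the semi-perimeter.
s = (13.0 + 4.7 + 14.0)/2 = 31.7/2 = 15.85
Area = √(s(s−a)(s−b)(s−c)) = √(15.85·2.85·11.15·1.85) ≈ √931.796 ≈ 30.5253
r ≈ 30.5253/15.85 ≈ 1.92589

r = 1.926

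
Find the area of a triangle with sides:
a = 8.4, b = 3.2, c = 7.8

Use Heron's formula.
s = (8.4 + 3.2 + 7.8)/2 = 19.4/2 = 9.7
s − a = 1.3, s − b = 6.5, s − c = 1.9
s(s−a)(s−b)(s−c) = 9.7·1.3·6.5·1.9 ≈ 155.733
Area = √155.733 ≈ 12.4793

Area = 12.48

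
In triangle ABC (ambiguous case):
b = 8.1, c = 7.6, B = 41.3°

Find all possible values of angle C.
b/sin(B) = c/sin(C)  ⇒  sin(C) = c·sin(B)/b = 7.6·sin(41.3°)/8.1
sin(41.3°) ≈ 0.660002
sin(C) ≈ 7.6·0.660002/8.1 ≈ 5.01601/8.1 ≈ 0.619261
Candidate 1: C₁ = arcsin(0.619261) ≈ 38.2622°  →  A = 180° − 41.3° − 38.2622° ≈ 100.438° > 0, valid
Candidate 2: C₂ = 180° − C₁ ≈ 141.738°  →  A = 180° − 41.3° − 141.738° ≈ -3.0378° ≤ 0, not a valid triangle

C = 38.26° (one solution)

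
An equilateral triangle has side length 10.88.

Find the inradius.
r = Area/s with s the semi-perimeter.
Area = (√3/4)·10.88² = (√3/4)·118.3744 ≈ 0.433013·118.3744 ≈ 51.2576
s = 3·10.88/2 = 16.32
r ≈ 51.2576/16.32 ≈ 3.14079
(Equivalently r = side/(2√3) = 10.88/3.4641 ≈ 3.14079.)

r = 3.141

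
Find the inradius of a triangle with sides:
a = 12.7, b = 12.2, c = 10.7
r = Area/s where s is the semi-perimeter.
s = (12.7 + 12.2 + 10.7)/2 = 35.6/2 = 17.8
Area = √(s(s−a)(s−b)(s−c)) = √(17.8·5.1·5.6·7.1) ≈ √3609.41 ≈ 60.0784
r ≈ 60.0784/17.8 ≈ 3.37519

r = 3.375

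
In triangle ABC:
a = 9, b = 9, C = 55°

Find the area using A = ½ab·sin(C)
A = ½·a·b·sin(C) = ½·9·9·sin(55°)
sin(55°) ≈ 0.819152
A ≈ ½·81·0.819152 = 40.5·0.819152 ≈ 33.1757

Area = 33.18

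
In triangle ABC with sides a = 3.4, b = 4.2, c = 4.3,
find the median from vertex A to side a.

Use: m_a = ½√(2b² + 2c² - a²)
m_a = ½√(2·4.2² + 2·4.3² − 3.4²) = ½√(2·17.64 + 2·18.49 − 11.56) = ½√(35.28 + 36.98 − 11.56) = ½√60.7
√60.7 ≈ 7.79102, so m_a ≈ 3.89551

m_a = 3.896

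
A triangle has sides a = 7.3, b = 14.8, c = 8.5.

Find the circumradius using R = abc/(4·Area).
First find the area with Heron's formula.
s = (7.3 + 14.8 + 8.5)/2 = 15.3
Area = √(s(s−a)(s−b)(s−c)) = √(15.3·8·0.5·6.8) ≈ √416.16 ≈ 20.4
abc = 7.3·14.8·8.5 = 918.34
R = abc/(4·Area) ≈ 918.34/(4·20.4) = 918.34/81.6 ≈ 11.2542

R = 11.25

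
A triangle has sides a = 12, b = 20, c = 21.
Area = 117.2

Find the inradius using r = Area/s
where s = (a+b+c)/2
s = (12 + 20 + 21)/2 = 53/2 = 26.5
r = Area/s = 117.2/26.5 ≈ 4.42264

r = 4.423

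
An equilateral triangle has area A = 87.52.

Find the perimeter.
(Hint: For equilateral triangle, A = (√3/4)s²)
A = (√3/4)s²  ⇒  s² = 4A/√3 = 4·87.52/√3 = 350.08/1.73205 ≈ 202.119
s ≈ √202.119 ≈ 14.2168
Perimeter = 3s ≈ 3·14.2168 ≈ 42.6505

Perimeter = 42.65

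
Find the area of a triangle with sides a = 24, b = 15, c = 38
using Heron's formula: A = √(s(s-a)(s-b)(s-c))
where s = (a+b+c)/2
s = (24 + 15 + 38)/2 = 77/2 = 38.5
s − a = 14.5, s − b = 23.5, s − c = 0.5
s(s−a)(s−b)(s−c) = 38.5·14.5·23.5·0.5 = 6559.4375
Area = √6559.4375 ≈ 80.9904

s = 38.5, Area = 80.99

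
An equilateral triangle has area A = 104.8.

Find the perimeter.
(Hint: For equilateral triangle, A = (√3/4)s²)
A = (√3/4)s²  ⇒  s² = 4A/√3 = 4·104.8/√3 = 419.2/1.73205 ≈ 242.025
s ≈ √242.025 ≈ 15.5572
Perimeter = 3s ≈ 3·15.5572 ≈ 46.6715

Perimeter = 46.67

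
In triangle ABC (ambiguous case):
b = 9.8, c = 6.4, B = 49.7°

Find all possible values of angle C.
b/sin(B) = c/sin(C)  ⇒  sin(C) = c·sin(B)/b = 6.4·sin(49.7°)/9.8
sin(49.7°) ≈ 0.762668
sin(C) ≈ 6.4·0.762668/9.8 ≈ 4.88108/9.8 ≈ 0.498069
Candidate 1: C₁ = arcsin(0.498069) ≈ 29.8723°  →  A = 180° − 49.7° − 29.8723° ≈ 100.428° > 0, valid
Candidate 2: C₂ = 180° − C₁ ≈ 150.128°  →  A = 180° − 49.7° − 150.128° ≈ -19.8277° ≤ 0, not a valid triangle

C = 29.87° (one solution)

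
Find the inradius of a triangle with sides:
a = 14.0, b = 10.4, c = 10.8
r = Area/s where s is the semi-perimeter.
s = (14.0 + 10.4 + 10.8)/2 = 35.2/2 = 17.6
Area = √(s(s−a)(s−b)(s−c)) = √(17.6·3.6·7.2·6.8) ≈ √3102.11 ≈ 55.6965
r ≈ 55.6965/17.6 ≈ 3.16458

r = 3.165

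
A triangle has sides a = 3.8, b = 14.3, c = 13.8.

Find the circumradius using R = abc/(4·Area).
First find the area with Heron's formula.
s = (3.8 + 14.3 + 13.8)/2 = 15.95
Area = √(s(s−a)(s−b)(s−c)) = √(15.95·12.15·1.65·2.15) ≈ √687.479 ≈ 26.2198
abc = 3.8·14.3·13.8 = 749.892
R = abc/(4·Area) ≈ 749.892/(4·26.2198) = 749.892/104.879 ≈ 7.15005

R = 7.15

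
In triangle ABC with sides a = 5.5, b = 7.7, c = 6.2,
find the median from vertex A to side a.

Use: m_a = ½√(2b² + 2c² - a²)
m_a = ½√(2·7.7² + 2·6.2² − 5.5²) = ½√(2·59.29 + 2·38.44 − 30.25) = ½√(118.58 + 76.88 − 30.25) = ½√165.21
√165.21 ≈ 12.8534, so m_a ≈ 6.4267

m_a = 6.427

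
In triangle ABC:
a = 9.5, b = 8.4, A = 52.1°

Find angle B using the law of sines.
a/sin(A) = b/sin(B)  ⇒  sin(B) = b·sin(A)/a = 8.4·sin(52.1°)/9.5
sin(52.1°) ≈ 0.789084
sin(B) ≈ 8.4·0.789084/9.5 ≈ 6.62831/9.5 ≈ 0.697716
B = arcsin(0.697716) ≈ 44.2441°
(Since b ≤ a we need B ≤ A, so the obtuse alternative 180° − 44.2441° ≈ 135.756° is rejected.)

B = 44.24°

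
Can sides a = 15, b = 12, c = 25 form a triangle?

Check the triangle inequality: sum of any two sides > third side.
a + b vs c: 15 + 12 = 27 > 25  ✓
a + c vs b: 15 + 25 = 40 > 12  ✓
b + c vs a: 12 + 25 = 37 > 15  ✓

Yes, triangle inequality satisfied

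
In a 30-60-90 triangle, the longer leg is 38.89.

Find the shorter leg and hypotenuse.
In a 30-60-90 triangle the sides are in ratio 1 : √3 : 2, so short leg = long leg/√3 and hypotenuse = 2·(short leg).
Short leg = 38.89/√3 ≈ 38.89/1.73205 ≈ 22.4532
Hypotenuse = 2·22.4532 ≈ 44.9063

Short leg = 22.45, Hypotenuse = 44.91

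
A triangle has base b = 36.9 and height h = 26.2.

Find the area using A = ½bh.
A = ½·b·h = ½·36.9·26.2 = ½·966.78 = 483.39

Area = 483.39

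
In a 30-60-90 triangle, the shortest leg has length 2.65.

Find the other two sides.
In a 30-60-90 triangle the sides are in ratio 1 : √3 : 2 (short leg : long leg : hypotenuse).
Long leg = 2.65·√3 ≈ 2.65·1.73205 ≈ 4.58993
Hypotenuse = 2·2.65 = 5.3

Long leg = 2.65√3 = 4.59, Hypotenuse = 5.3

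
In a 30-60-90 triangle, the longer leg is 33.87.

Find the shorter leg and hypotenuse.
In a 30-60-90 triangle the sides are in ratio 1 : √3 : 2, so short leg = long leg/√3 and hypotenuse = 2·(short leg).
Short leg = 33.87/√3 ≈ 33.87/1.73205 ≈ 19.5549
Hypotenuse = 2·19.5549 ≈ 39.1097

Short leg = 19.55, Hypotenuse = 39.11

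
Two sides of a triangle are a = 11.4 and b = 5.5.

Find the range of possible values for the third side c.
Triangle inequality: |a − b| < c < a + b
|a − b| = |11.4 − 5.5| = 5.9
a + b = 11.4 + 5.5 = 16.9

5.9 < c < 16.9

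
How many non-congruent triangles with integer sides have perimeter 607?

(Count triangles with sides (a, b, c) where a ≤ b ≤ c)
Let a ≤ b ≤ c with a + b + c = 607. The only binding inequality is a + b > c, i.e. 607 − c > c, so c < 607/2; and c ≥ 607/3 since c is the largest side.
So 203 ≤ c ≤ 303. For each c, b runs from ⌈(607 − c)/2⌉ up to c (then a = 607 − b − c satisfies 1 ≤ a ≤ b automatically), giving c − ⌈(607 − c)/2⌉ + 1 choices.
Summing over c: 2 + 3 + 5 + 6 + … + 150 + 152  (101 terms, c = 203, …, 303) = 7752
Check (closed form: nearest integer to p²/48 for even p, (p+3)²/48 for odd p): (607+3)²/48 = 610²/48 = 372100/48 ≈ 7752.08 → 7752

7752 triangles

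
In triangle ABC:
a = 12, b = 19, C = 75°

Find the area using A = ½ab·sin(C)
A = ½·a·b·sin(C) = ½·12·19·sin(75°)
sin(75°) ≈ 0.965926
A ≈ ½·228·0.965926 = 114·0.965926 ≈ 110.116

Area = 110.1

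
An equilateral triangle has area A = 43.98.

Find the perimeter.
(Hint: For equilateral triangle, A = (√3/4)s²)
A = (√3/4)s²  ⇒  s² = 4A/√3 = 4·43.98/√3 = 175.92/1.73205 ≈ 101.567
s ≈ √101.567 ≈ 10.0781
Perimeter = 3s ≈ 3·10.0781 ≈ 30.2342

Perimeter = 30.23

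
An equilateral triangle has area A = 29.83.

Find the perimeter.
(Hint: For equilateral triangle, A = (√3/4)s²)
A = (√3/4)s²  ⇒  s² = 4A/√3 = 4·29.83/√3 = 119.32/1.73205 ≈ 68.8894
s ≈ √68.8894 ≈ 8.29997
Perimeter = 3s ≈ 3·8.29997 ≈ 24.8999

Perimeter = 24.9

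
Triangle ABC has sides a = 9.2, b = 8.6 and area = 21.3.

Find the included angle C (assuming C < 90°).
Area = ½·a·b·sin(C)  ⇒  sin(C) = 2·Area/(a·b) = 2·21.3/(9.2·8.6) = 42.6/79.12 ≈ 0.538423
C = arcsin(0.538423) ≈ 32.5763° (taking the acute solution since C < 90°)

C = 32.58°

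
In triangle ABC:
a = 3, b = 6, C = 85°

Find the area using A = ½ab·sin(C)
A = ½·a·b·sin(C) = ½·3·6·sin(85°)
sin(85°) ≈ 0.996195
A ≈ ½·18·0.996195 = 9·0.996195 ≈ 8.96575

Area = 8.966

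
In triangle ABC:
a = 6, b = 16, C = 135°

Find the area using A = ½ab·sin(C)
A = ½·a·b·sin(C) = ½·6·16·sin(135°)
sin(135°) ≈ 0.707107
A ≈ ½·96·0.707107 = 48·0.707107 ≈ 33.9411

Area = 33.94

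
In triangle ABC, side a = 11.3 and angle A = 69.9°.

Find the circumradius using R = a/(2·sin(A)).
R = a/(2·sin(A)) = 11.3/(2·sin(69.9°))
sin(69.9°) ≈ 0.939094
R ≈ 11.3/(2·0.939094) = 11.3/1.87819 ≈ 6.01644

R = 6.016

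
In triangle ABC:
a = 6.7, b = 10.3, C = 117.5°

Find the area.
Two sides and the included angle (SAS): A = ½·a·b·sin(C) = ½·6.7·10.3·sin(117.5°)
sin(117.5°) ≈ 0.887011
A ≈ ½·69.01·0.887011 = 34.505·0.887011 ≈ 30.6063

Area = 30.61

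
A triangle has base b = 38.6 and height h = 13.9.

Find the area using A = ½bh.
A = ½·b·h = ½·38.6·13.9 = ½·536.54 = 268.27

Area = 268.27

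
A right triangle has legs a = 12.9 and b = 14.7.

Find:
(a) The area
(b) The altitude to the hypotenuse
(a) The legs are perpendicular, so Area = ½·a·b = ½·12.9·14.7 = ½·189.63 = 94.815
(b) Hypotenuse c = √(a² + b²) = √(166.41 + 216.09) = √382.5 ≈ 19.5576
    Area = ½·c·h_c  ⇒  h_c = 2·Area/c = 189.63/19.5576 ≈ 9.69597

Area = 94.815, h_c = 9.696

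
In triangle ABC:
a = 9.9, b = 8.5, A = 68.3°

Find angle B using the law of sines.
a/sin(A) = b/sin(B)  ⇒  sin(B) = b·sin(A)/a = 8.5·sin(68.3°)/9.9
sin(68.3°) ≈ 0.929133
sin(B) ≈ 8.5·0.929133/9.9 ≈ 7.89763/9.9 ≈ 0.79774
B = arcsin(0.79774) ≈ 52.9148°
(Since b ≤ a we need B ≤ A, so the obtuse alternative 180° − 52.9148° ≈ 127.085° is rejected.)

B = 52.91°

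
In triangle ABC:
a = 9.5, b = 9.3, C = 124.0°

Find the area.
Two sides and the included angle (SAS): A = ½·a·b·sin(C) = ½·9.5·9.3·sin(124.0°)
sin(124.0°) ≈ 0.829038
A ≈ ½·88.35·0.829038 = 44.175·0.829038 ≈ 36.6227

Area = 36.62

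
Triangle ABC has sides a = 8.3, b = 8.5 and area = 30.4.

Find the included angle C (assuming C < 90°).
Area = ½·a·b·sin(C)  ⇒  sin(C) = 2·Area/(a·b) = 2·30.4/(8.3·8.5) = 60.8/70.55 ≈ 0.8618
C = arcsin(0.8618) ≈ 59.5193° (taking the acute solution since C < 90°)

C = 59.52°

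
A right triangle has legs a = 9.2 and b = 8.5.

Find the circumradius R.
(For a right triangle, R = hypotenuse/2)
Hypotenuse c = √(a² + b²) = √(84.64 + 72.25) = √156.89 ≈ 12.5256
R = c/2 ≈ 12.5256/2 ≈ 6.26279

R = 6.263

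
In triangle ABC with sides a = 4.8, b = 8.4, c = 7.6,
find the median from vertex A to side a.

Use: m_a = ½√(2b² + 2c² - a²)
m_a = ½√(2·8.4² + 2·7.6² − 4.8²) = ½√(2·70.56 + 2·57.76 − 23.04) = ½√(141.12 + 115.52 − 23.04) = ½√233.6
√233.6 ≈ 15.284, so m_a ≈ 7.64199

m_a = 7.642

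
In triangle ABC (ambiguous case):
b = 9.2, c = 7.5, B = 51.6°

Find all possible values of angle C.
b/sin(B) = c/sin(C)  ⇒  sin(C) = c·sin(B)/b = 7.5·sin(51.6°)/9.2
sin(51.6°) ≈ 0.783693
sin(C) ≈ 7.5·0.783693/9.2 ≈ 5.8777/9.2 ≈ 0.638881
Candidate 1: C₁ = arcsin(0.638881) ≈ 39.7084°  →  A = 180° − 51.6° − 39.7084° ≈ 88.6916° > 0, valid
Candidate 2: C₂ = 180° − C₁ ≈ 140.292°  →  A = 180° − 51.6° − 140.292° ≈ -11.8916° ≤ 0, not a valid triangle

C = 39.71° (one solution)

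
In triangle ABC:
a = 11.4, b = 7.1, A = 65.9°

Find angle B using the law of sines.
a/sin(A) = b/sin(B)  ⇒  sin(B) = b·sin(A)/a = 7.1·sin(65.9°)/11.4
sin(65.9°) ≈ 0.912834
sin(B) ≈ 7.1·0.912834/11.4 ≈ 6.48112/11.4 ≈ 0.56852
B = arcsin(0.56852) ≈ 34.6471°
(Since b ≤ a we need B ≤ A, so the obtuse alternative 180° − 34.6471° ≈ 145.353° is rejected.)

B = 34.65°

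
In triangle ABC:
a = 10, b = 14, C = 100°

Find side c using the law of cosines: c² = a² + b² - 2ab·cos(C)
c² = 10² + 14² − 2·10·14·cos(100°)
cos(100°) ≈ -0.173648
c² ≈ 100 + 196 − 280·(-0.173648) ≈ 296 + 48.6215 ≈ 344.621
c ≈ √344.621 ≈ 18.564

c = 18.56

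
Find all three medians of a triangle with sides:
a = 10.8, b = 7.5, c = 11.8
Median formula: m_a = ½√(2b² + 2c² − a²) (and cyclically). a² = 116.64, b² = 56.25, c² = 139.24.
m_a = ½√(2·56.25 + 2·139.24 − 116.64) = ½√274.34 ≈ ½·16.5632 ≈ 8.28161
m_b = ½√(2·116.64 + 2·139.24 − 56.25) = ½√455.51 ≈ ½·21.3427 ≈ 10.6713
m_c = ½√(2·116.64 + 2·56.25 − 139.24) = ½√206.54 ≈ ½·14.3715 ≈ 7.18575

m_a = 8.282, m_b = 10.67, m_c = 7.186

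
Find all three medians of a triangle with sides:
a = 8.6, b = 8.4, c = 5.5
Median formula: m_a = ½√(2b² + 2c² − a²) (and cyclically). a² = 73.96, b² = 70.56, c² = 30.25.
m_a = ½√(2·70.56 + 2·30.25 − 73.96) = ½√127.66 ≈ ½·11.2987 ≈ 5.64934
m_b = ½√(2·73.96 + 2·30.25 − 70.56) = ½√137.86 ≈ ½·11.7414 ≈ 5.87069
m_c = ½√(2·73.96 + 2·70.56 − 30.25) = ½√258.79 ≈ ½·16.087 ≈ 8.04348

m_a = 5.649, m_b = 5.871, m_c = 8.043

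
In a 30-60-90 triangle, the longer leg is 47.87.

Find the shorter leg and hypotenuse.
In a 30-60-90 triangle the sides are in ratio 1 : √3 : 2, so short leg = long leg/√3 and hypotenuse = 2·(short leg).
Short leg = 47.87/√3 ≈ 47.87/1.73205 ≈ 27.6378
Hypotenuse = 2·27.6378 ≈ 55.2755

Short leg = 27.64, Hypotenuse = 55.28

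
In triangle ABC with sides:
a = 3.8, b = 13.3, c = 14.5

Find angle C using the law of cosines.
c² = a² + b² − 2ab·cos(C)  ⇒  cos(C) = (a² + b² − c²)/(2ab)
cos(C) = (3.8² + 13.3² − 14.5²)/(2·3.8·13.3) = (14.44 + 176.89 − 210.25)/101.08 = -18.92/101.08 ≈ -0.187178
C = arccos(-0.187178) ≈ 100.788°

C = 100.8°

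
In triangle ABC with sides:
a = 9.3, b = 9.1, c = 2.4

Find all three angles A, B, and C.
Law of cosines for each angle (a² = 86.49, b² = 82.81, c² = 5.76):
cos(A) = (b² + c² − a²)/(2bc) = (82.81 + 5.76 − 86.49)/(2·9.1·2.4) = 2.08/43.68 ≈ 0.047619  ⇒  A ≈ 87.2706°
cos(B) = (a² + c² − b²)/(2ac) = (86.49 + 5.76 − 82.81)/(2·9.3·2.4) = 9.44/44.64 ≈ 0.21147  ⇒  B ≈ 77.7915°
cos(C) = (a² + b² − c²)/(2ab) = (86.49 + 82.81 − 5.76)/(2·9.3·9.1) = 163.54/169.26 ≈ 0.966206  ⇒  C ≈ 14.9379°
Check: A + B + C ≈ 180°

A = 87.27°, B = 77.79°, C = 14.94°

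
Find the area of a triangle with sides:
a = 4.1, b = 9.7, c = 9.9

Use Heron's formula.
s = (4.1 + 9.7 + 9.9)/2 = 23.7/2 = 11.85
s − a = 7.75, s − b = 2.15, s − c = 1.95
s(s−a)(s−b)(s−c) = 11.85·7.75·2.15·1.95 ≈ 385.029
Area = √385.029 ≈ 19.6221

Area = 19.62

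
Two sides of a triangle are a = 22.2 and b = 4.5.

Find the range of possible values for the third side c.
Triangle inequality: |a − b| < c < a + b
|a − b| = |22.2 − 4.5| = 17.7
a + b = 22.2 + 4.5 = 26.7

17.7 < c < 26.7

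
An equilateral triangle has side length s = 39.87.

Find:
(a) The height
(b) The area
(a) The height splits the triangle into two 30-60-90 halves: h = s·√3/2 = 39.87·1.73205/2 ≈ 69.0569/2 ≈ 34.5284
(b) Area = (√3/4)·s² = (√3/4)·39.87² = (√3/4)·1589.6169 ≈ 0.433013·1589.6169 ≈ 688.324

Height = 34.53, Area = 688.3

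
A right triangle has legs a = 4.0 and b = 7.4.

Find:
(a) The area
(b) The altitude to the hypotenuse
(a) The legs are perpendicular, so Area = ½·a·b = ½·4.0·7.4 = ½·29.6 = 14.8
(b) Hypotenuse c = √(a² + b²) = √(16 + 54.76) = √70.76 ≈ 8.4119
    Area = ½·c·h_c  ⇒  h_c = 2·Area/c = 29.6/8.4119 ≈ 3.51883

Area = 14.8, h_c = 3.519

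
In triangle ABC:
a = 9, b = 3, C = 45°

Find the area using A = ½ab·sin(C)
A = ½·a·b·sin(C) = ½·9·3·sin(45°)
sin(45°) ≈ 0.707107
A ≈ ½·27·0.707107 = 13.5·0.707107 ≈ 9.54594

Area = 9.546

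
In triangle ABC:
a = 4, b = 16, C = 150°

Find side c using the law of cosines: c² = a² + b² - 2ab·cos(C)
c² = 4² + 16² − 2·4·16·cos(150°)
cos(150°) ≈ -0.866025
c² ≈ 16 + 256 − 128·(-0.866025) ≈ 272 + 110.851 ≈ 382.851
c ≈ √382.851 ≈ 19.5666

c = 19.57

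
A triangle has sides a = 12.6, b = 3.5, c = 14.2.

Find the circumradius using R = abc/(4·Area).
First find the area with Heron's formula.
s = (12.6 + 3.5 + 14.2)/2 = 15.15
Area = √(s(s−a)(s−b)(s−c)) = √(15.15·2.55·11.65·0.95) ≈ √427.565 ≈ 20.6776
abc = 12.6·3.5·14.2 = 626.22
R = abc/(4·Area) ≈ 626.22/(4·20.6776) = 626.22/82.7106 ≈ 7.57122

R = 7.571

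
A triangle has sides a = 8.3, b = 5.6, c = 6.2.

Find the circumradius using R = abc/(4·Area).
First find the area with Heron's formula.
s = (8.3 + 5.6 + 6.2)/2 = 10.05
Area = √(s(s−a)(s−b)(s−c)) = √(10.05·1.75·4.45·3.85) ≈ √301.318 ≈ 17.3585
abc = 8.3·5.6·6.2 = 288.176
R = abc/(4·Area) ≈ 288.176/(4·17.3585) = 288.176/69.434 ≈ 4.15036

R = 4.15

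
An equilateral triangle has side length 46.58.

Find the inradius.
r = Area/s with s the semi-perimeter.
Area = (√3/4)·46.58² = (√3/4)·2169.6964 ≈ 0.433013·2169.6964 ≈ 939.506
s = 3·46.58/2 = 69.87
r ≈ 939.506/69.87 ≈ 13.4465
(Equivalently r = side/(2√3) = 46.58/3.4641 ≈ 13.4465.)

r = 13.45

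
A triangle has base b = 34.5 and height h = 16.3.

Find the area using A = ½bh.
A = ½·b·h = ½·34.5·16.3 = ½·562.35 = 281.175

Area = 281.175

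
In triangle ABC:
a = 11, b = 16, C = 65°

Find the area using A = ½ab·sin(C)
A = ½·a·b·sin(C) = ½·11·16·sin(65°)
sin(65°) ≈ 0.906308
A ≈ ½·176·0.906308 = 88·0.906308 ≈ 79.7551

Area = 79.76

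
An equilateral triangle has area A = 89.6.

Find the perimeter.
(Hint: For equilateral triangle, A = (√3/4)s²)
A = (√3/4)s²  ⇒  s² = 4A/√3 = 4·89.6/√3 = 358.4/1.73205 ≈ 206.922
s ≈ √206.922 ≈ 14.3848
Perimeter = 3s ≈ 3·14.3848 ≈ 43.1544

Perimeter = 43.15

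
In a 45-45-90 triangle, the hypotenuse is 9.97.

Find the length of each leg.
In a 45-45-90 triangle hypotenuse = leg·√2, so leg = hypotenuse/√2.
Leg = 9.97/√2 ≈ 9.97/1.41421 ≈ 7.04985

Each leg = 7.05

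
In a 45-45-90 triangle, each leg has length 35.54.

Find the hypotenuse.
In a 45-45-90 triangle the sides are in ratio 1 : 1 : √2, so hypotenuse = leg·√2.
Hypotenuse = 35.54·√2 ≈ 35.54·1.41421 ≈ 50.2612

Hypotenuse = 35.54√2 = 50.26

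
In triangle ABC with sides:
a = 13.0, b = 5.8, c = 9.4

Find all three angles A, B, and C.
Law of cosines for each angle (a² = 169, b² = 33.64, c² = 88.36):
cos(A) = (b² + c² − a²)/(2bc) = (33.64 + 88.36 − 169)/(2·5.8·9.4) = -47/109.04 ≈ -0.431034  ⇒  A ≈ 115.533°
cos(B) = (a² + c² − b²)/(2ac) = (169 + 88.36 − 33.64)/(2·13.0·9.4) = 223.72/244.4 ≈ 0.915385  ⇒  B ≈ 23.7396°
cos(C) = (a² + b² − c²)/(2ab) = (169 + 33.64 − 88.36)/(2·13.0·5.8) = 114.28/150.8 ≈ 0.757825  ⇒  C ≈ 40.7272°
Check: A + B + C ≈ 180°

A = 115.5°, B = 23.74°, C = 40.73°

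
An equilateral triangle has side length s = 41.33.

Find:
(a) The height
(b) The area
(a) The height splits the triangle into two 30-60-90 halves: h = s·√3/2 = 41.33·1.73205/2 ≈ 71.5857/2 ≈ 35.7928
(b) Area = (√3/4)·s² = (√3/4)·41.33² = (√3/4)·1708.1689 ≈ 0.433013·1708.1689 ≈ 739.659

Height = 35.79, Area = 739.7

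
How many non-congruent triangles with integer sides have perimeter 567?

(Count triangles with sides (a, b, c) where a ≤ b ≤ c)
Let a ≤ b ≤ c with a + b + c = 567. The only binding inequality is a + b > c, i.e. 567 − c > c, so c < 567/2; and c ≥ 567/3 since c is the largest side.
So 189 ≤ c ≤ 283. For each c, b runs from ⌈(567 − c)/2⌉ up to c (then a = 567 − b − c satisfies 1 ≤ a ≤ b automatically), giving c − ⌈(567 − c)/2⌉ + 1 choices.
Summing over c: 1 + 2 + 4 + 5 + … + 140 + 142  (95 terms, c = 189, …, 283) = 6769
Check (closed form: nearest integer to p²/48 for even p, (p+3)²/48 for odd p): (567+3)²/48 = 570²/48 = 324900/48 ≈ 6768.75 → 6769

6769 triangles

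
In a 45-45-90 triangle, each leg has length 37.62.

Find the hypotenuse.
In a 45-45-90 triangle the sides are in ratio 1 : 1 : √2, so hypotenuse = leg·√2.
Hypotenuse = 37.62·√2 ≈ 37.62·1.41421 ≈ 53.2027

Hypotenuse = 37.62√2 = 53.2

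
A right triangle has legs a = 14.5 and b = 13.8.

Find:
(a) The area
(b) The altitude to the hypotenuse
(a) The legs are perpendicular, so Area = ½·a·b = ½·14.5·13.8 = ½·200.1 = 100.05
(b) Hypotenuse c = √(a² + b²) = √(210.25 + 190.44) = √400.69 ≈ 20.0172
    Area = ½·c·h_c  ⇒  h_c = 2·Area/c = 200.1/20.0172 ≈ 9.99638

Area = 100.05, h_c = 9.996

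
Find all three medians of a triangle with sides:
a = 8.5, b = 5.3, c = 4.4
Median formula: m_a = ½√(2b² + 2c² − a²) (and cyclically). a² = 72.25, b² = 28.09, c² = 19.36.
m_a = ½√(2·28.09 + 2·19.36 − 72.25) = ½√22.65 ≈ ½·4.7592 ≈ 2.3796
m_b = ½√(2·72.25 + 2·19.36 − 28.09) = ½√155.13 ≈ ½·12.4551 ≈ 6.22756
m_c = ½√(2·72.25 + 2·28.09 − 19.36) = ½√181.32 ≈ ½·13.4655 ≈ 6.73276

m_a = 2.38, m_b = 6.228, m_c = 6.733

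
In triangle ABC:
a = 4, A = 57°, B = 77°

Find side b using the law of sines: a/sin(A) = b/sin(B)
a/sin(A) = b/sin(B)  ⇒  b = a·sin(B)/sin(A) = 4·sin(77°)/sin(57°)
sin(77°) ≈ 0.97437, sin(57°) ≈ 0.838671
b ≈ 4·0.97437/0.838671 ≈ 3.89748/0.838671 ≈ 4.64721

b = 4.647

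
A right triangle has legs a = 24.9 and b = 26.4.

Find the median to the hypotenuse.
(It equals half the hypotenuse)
Hypotenuse c = √(a² + b²) = √(620.01 + 696.96) = √1316.97 ≈ 36.2901
Median to hypotenuse = c/2 ≈ 36.2901/2 ≈ 18.145

Median = 18.15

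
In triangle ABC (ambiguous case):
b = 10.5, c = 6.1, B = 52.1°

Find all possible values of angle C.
b/sin(B) = c/sin(C)  ⇒  sin(C) = c·sin(B)/b = 6.1·sin(52.1°)/10.5
sin(52.1°) ≈ 0.789084
sin(C) ≈ 6.1·0.789084/10.5 ≈ 4.81341/10.5 ≈ 0.45842
Candidate 1: C₁ = arcsin(0.45842) ≈ 27.2852°  →  A = 180° − 52.1° − 27.2852° ≈ 100.615° > 0, valid
Candidate 2: C₂ = 180° − C₁ ≈ 152.715°  →  A = 180° − 52.1° − 152.715° ≈ -24.8148° ≤ 0, not a valid triangle

C = 27.29° (one solution)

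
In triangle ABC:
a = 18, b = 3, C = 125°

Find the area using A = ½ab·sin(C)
A = ½·a·b·sin(C) = ½·18·3·sin(125°)
sin(125°) ≈ 0.819152
A ≈ ½·54·0.819152 = 27·0.819152 ≈ 22.1171

Area = 22.12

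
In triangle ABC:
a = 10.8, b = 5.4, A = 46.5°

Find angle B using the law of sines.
a/sin(A) = b/sin(B)  ⇒  sin(B) = b·sin(A)/a = 5.4·sin(46.5°)/10.8
sin(46.5°) ≈ 0.725374
sin(B) ≈ 5.4·0.725374/10.8 ≈ 3.91702/10.8 ≈ 0.362687
B = arcsin(0.362687) ≈ 21.2653°
(Since b ≤ a we need B ≤ A, so the obtuse alternative 180° − 21.2653° ≈ 158.735° is rejected.)

B = 21.27°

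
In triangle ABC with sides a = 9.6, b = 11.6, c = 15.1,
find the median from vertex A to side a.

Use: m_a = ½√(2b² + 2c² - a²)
m_a = ½√(2·11.6² + 2·15.1² − 9.6²) = ½√(2·134.56 + 2·228.01 − 92.16) = ½√(269.12 + 456.02 − 92.16) = ½√632.98
√632.98 ≈ 25.1591, so m_a ≈ 12.5795

m_a = 12.58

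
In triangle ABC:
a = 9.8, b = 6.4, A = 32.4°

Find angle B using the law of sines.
a/sin(A) = b/sin(B)  ⇒  sin(B) = b·sin(A)/a = 6.4·sin(32.4°)/9.8
sin(32.4°) ≈ 0.535827
sin(B) ≈ 6.4·0.535827/9.8 ≈ 3.42929/9.8 ≈ 0.349928
B = arcsin(0.349928) ≈ 20.4829°
(Since b ≤ a we need B ≤ A, so the obtuse alternative 180° − 20.4829° ≈ 159.517° is rejected.)

B = 20.48°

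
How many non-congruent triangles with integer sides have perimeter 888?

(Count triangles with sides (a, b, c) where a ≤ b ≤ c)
Let a ≤ b ≤ c with a + b + c = 888. The only binding inequality is a + b > c, i.e. 888 − c > c, so c < 888/2; and c ≥ 888/3 since c is the largest side.
So 296 ≤ c ≤ 443. For each c, b runs from ⌈(888 − c)/2⌉ up to c (then a = 888 − b − c satisfies 1 ≤ a ≤ b automatically), giving c − ⌈(888 − c)/2⌉ + 1 choices.
Summing over c: 1 + 2 + 4 + 5 + … + 220 + 221  (148 terms, c = 296, …, 443) = 16428
Check (closed form: nearest integer to p²/48 for even p, (p+3)²/48 for odd p): 888²/48 = 788544/48 ≈ 16428.00 → 16428

16428 triangles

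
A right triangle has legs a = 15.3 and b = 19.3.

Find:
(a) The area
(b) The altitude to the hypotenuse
(a) The legs are perpendicular, so Area = ½·a·b = ½·15.3·19.3 = ½·295.29 = 147.645
(b) Hypotenuse c = √(a² + b²) = √(234.09 + 372.49) = √606.58 ≈ 24.6288
    Area = ½·c·h_c  ⇒  h_c = 2·Area/c = 295.29/24.6288 ≈ 11.9896

Area = 147.645, h_c = 11.99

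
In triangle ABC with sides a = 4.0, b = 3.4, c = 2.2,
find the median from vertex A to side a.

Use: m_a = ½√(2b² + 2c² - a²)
m_a = ½√(2·3.4² + 2·2.2² − 4.0²) = ½√(2·11.56 + 2·4.84 − 16) = ½√(23.12 + 9.68 − 16) = ½√16.8
√16.8 ≈ 4.09878, so m_a ≈ 2.04939

m_a = 2.049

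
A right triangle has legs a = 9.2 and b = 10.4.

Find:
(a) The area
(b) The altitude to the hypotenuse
(a) The legs are perpendicular, so Area = ½·a·b = ½·9.2·10.4 = ½·95.68 = 47.84
(b) Hypotenuse c = √(a² + b²) = √(84.64 + 108.16) = √192.8 ≈ 13.8852
    Area = ½·c·h_c  ⇒  h_c = 2·Area/c = 95.68/13.8852 ≈ 6.89077

Area = 47.84, h_c = 6.891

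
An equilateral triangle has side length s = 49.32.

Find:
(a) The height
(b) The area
(a) The height splits the triangle into two 30-60-90 halves: h = s·√3/2 = 49.32·1.73205/2 ≈ 85.4247/2 ≈ 42.7124
(b) Area = (√3/4)·s² = (√3/4)·49.32² = (√3/4)·2432.4624 ≈ 0.433013·2432.4624 ≈ 1053.29

Height = 42.71, Area = 1053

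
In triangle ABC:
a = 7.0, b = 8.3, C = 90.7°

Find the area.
Two sides and the included angle (SAS): A = ½·a·b·sin(C) = ½·7.0·8.3·sin(90.7°)
sin(90.7°) ≈ 0.999925
A ≈ ½·58.1·0.999925 = 29.05·0.999925 ≈ 29.0478

Area = 29.05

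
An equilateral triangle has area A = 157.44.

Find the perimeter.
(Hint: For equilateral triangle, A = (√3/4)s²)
A = (√3/4)s²  ⇒  s² = 4A/√3 = 4·157.44/√3 = 629.76/1.73205 ≈ 363.592
s ≈ √363.592 ≈ 19.0681
Perimeter = 3s ≈ 3·19.0681 ≈ 57.2043

Perimeter = 57.2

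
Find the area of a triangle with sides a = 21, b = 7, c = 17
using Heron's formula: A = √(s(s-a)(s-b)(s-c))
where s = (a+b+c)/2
s = (21 + 7 + 17)/2 = 45/2 = 22.5
s − a = 1.5, s − b = 15.5, s − c = 5.5
s(s−a)(s−b)(s−c) = 22.5·1.5·15.5·5.5 = 2877.1875
Area = √2877.1875 ≈ 53.6394

s = 22.5, Area = 53.64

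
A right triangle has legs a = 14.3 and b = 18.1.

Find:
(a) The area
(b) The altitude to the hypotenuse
(a) The legs are perpendicular, so Area = ½·a·b = ½·14.3·18.1 = ½·258.83 = 129.415
(b) Hypotenuse c = √(a² + b²) = √(204.49 + 327.61) = √532.1 ≈ 23.0673
    Area = ½·c·h_c  ⇒  h_c = 2·Area/c = 258.83/23.0673 ≈ 11.2206

Area = 129.415, h_c = 11.22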